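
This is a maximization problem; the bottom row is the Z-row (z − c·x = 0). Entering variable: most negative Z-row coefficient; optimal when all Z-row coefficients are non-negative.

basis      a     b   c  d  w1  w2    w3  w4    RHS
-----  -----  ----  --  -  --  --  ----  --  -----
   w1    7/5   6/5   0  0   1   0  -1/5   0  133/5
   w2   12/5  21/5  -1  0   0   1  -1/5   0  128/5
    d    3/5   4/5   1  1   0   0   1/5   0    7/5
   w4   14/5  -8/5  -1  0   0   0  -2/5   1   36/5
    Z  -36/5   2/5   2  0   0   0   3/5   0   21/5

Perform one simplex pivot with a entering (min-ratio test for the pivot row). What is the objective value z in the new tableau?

Ratio test on column a — row 1: (133/5)/(7/5) = 19; row 2: (128/5)/(12/5) = 32/3; row 3: (7/5)/(3/5) = 7/3; row 4: (36/5)/(14/5) = 18/7. Minimum is 7/3 at row 3 (d leaves); pivot element 3/5.
Pivot on row 3; the Z-row RHS becomes 21/5 − (-36/5)·(7/3) = 21.

21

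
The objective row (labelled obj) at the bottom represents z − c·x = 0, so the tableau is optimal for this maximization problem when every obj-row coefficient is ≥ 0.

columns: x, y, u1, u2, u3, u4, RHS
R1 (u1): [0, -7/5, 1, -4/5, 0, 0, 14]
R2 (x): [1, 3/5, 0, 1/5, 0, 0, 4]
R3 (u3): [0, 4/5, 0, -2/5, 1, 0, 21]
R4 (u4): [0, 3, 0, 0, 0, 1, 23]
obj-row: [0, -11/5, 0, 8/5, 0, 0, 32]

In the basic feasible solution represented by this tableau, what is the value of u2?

0

u2 is not in the basis, so in the current basic feasible solution u2 = 0.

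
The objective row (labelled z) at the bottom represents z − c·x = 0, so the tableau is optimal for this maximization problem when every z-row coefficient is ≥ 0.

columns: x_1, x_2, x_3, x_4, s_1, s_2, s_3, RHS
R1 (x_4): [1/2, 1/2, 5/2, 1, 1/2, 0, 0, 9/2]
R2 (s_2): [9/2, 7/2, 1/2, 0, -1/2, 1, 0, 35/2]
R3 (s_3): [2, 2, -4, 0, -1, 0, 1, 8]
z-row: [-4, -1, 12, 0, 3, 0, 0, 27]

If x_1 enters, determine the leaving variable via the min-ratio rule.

s_2

Column x_1 entries and ratios — x_4: (9/2)/(1/2) = 9; s_2: (35/2)/(9/2) = 35/9; s_3: 8/2 = 4.
Smallest ratio is 35/9 in the row of s_2, so s_2 leaves.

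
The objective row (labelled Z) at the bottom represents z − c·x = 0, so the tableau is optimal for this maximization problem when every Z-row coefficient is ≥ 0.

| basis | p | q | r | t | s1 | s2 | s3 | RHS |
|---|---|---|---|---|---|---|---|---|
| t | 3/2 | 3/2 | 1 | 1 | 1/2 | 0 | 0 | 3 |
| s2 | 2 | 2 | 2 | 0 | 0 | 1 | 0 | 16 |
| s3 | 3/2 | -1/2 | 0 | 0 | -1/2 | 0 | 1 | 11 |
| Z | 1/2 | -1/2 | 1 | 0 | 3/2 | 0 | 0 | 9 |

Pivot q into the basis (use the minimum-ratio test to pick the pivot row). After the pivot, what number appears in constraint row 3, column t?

Ratio test on column q — row 1: 3/(3/2) = 2; row 2: 16/2 = 8; row 3: entry -1/2 ≤ 0. Minimum is 2 at row 1 (t leaves); pivot element 3/2.
Divide row 1 by 3/2; eliminate column q from the other rows.
Row 3 update in column t: 0 − (-1/2)·(2/3) = 1/3.

1/3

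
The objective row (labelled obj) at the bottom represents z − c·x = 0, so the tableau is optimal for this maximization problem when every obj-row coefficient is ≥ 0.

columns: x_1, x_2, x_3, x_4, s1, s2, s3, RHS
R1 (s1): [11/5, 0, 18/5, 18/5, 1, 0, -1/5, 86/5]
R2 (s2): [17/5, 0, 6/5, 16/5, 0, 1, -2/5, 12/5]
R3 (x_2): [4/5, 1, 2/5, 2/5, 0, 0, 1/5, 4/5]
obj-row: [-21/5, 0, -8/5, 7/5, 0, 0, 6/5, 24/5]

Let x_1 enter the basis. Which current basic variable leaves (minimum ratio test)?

s2

Column x_1 entries and ratios — s1: (86/5)/(11/5) = 86/11; s2: (12/5)/(17/5) = 12/17; x_2: (4/5)/(4/5) = 1.
Smallest ratio is 12/17 in the row of s2, so s2 leaves.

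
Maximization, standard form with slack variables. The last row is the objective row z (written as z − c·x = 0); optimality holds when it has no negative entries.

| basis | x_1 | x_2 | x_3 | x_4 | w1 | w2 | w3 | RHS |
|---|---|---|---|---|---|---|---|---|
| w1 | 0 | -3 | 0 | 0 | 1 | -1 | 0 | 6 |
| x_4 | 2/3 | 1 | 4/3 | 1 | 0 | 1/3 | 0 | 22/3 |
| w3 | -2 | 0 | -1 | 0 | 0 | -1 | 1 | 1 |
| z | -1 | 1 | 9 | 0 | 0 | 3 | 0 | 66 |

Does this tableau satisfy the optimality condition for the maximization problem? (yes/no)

no

The z-row has a negative entry -1 in column x_1, so it is not optimal.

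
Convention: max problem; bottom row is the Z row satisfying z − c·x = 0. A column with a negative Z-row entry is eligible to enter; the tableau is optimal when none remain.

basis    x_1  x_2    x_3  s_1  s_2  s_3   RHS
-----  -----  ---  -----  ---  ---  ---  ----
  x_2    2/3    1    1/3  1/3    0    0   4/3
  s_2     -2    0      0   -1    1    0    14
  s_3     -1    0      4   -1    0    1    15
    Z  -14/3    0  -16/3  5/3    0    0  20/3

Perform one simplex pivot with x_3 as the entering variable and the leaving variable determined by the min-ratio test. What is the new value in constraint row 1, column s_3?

-1/12

Ratio test on column x_3 — row 1: (4/3)/(1/3) = 4; row 2: entry 0 ≤ 0; row 3: 15/4 = 15/4. Minimum is 15/4 at row 3 (s_3 leaves); pivot element 4.
Divide row 3 by 4; eliminate column x_3 from the other rows.
Row 1 update in column s_3: 0 − (1/3)·(1/4) = -1/12.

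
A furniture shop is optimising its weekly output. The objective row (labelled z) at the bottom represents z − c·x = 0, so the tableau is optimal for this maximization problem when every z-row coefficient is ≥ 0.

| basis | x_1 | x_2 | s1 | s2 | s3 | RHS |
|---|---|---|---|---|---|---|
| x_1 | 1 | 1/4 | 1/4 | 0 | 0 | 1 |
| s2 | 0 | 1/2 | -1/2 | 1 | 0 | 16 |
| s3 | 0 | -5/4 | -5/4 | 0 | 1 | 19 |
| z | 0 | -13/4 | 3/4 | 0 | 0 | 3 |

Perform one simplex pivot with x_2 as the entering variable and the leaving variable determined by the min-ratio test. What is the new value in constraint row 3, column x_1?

Ratio test on column x_2 — row 1: 1/(1/4) = 4; row 2: 16/(1/2) = 32; row 3: entry -5/4 ≤ 0. Minimum is 4 at row 1 (x_1 leaves); pivot element 1/4.
Divide row 1 by 1/4; eliminate column x_2 from the other rows.
Row 3 update in column x_1: 0 − (-5/4)·4 = 5.

5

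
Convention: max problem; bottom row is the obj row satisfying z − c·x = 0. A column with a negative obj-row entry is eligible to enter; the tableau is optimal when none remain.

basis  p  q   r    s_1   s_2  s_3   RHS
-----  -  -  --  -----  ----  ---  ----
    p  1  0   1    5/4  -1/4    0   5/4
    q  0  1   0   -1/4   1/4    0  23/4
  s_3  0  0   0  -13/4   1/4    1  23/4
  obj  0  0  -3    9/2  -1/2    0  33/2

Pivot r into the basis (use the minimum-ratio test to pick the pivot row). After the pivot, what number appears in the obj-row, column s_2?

-5/4

Ratio test on column r — row 1: (5/4)/1 = 5/4; row 2: entry 0 ≤ 0; row 3: entry 0 ≤ 0. Minimum is 5/4 at row 1 (p leaves); pivot element 1.
Divide row 1 by 1; eliminate column r from the other rows.
obj-row update in column s_2: -1/2 − (-3)·(-1/4) = -5/4.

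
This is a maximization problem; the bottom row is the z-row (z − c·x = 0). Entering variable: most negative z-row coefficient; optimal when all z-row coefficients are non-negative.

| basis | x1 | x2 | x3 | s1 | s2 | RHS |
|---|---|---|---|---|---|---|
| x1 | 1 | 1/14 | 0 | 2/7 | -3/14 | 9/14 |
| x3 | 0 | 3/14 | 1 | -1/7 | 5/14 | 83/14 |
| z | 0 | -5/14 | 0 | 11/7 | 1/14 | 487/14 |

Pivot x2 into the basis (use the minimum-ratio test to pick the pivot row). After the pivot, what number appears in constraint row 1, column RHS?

Ratio test on column x2 — row 1: (9/14)/(1/14) = 9; row 2: (83/14)/(3/14) = 83/3. Minimum is 9 at row 1 (x1 leaves); pivot element 1/14.
Divide row 1 by 1/14; eliminate column x2 from the other rows.
In the new row 1, the RHS entry is the old entry divided by the pivot: (9/14)/(1/14) = 9.

9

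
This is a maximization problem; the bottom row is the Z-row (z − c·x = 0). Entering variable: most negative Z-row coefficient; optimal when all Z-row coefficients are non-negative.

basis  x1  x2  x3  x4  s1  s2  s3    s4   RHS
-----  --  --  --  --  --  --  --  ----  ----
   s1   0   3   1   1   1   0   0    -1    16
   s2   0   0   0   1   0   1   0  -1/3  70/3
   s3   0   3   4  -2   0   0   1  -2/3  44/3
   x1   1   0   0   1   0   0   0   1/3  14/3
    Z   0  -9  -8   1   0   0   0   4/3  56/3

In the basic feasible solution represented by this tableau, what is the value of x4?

0

x4 is not in the basis, so in the current basic feasible solution x4 = 0.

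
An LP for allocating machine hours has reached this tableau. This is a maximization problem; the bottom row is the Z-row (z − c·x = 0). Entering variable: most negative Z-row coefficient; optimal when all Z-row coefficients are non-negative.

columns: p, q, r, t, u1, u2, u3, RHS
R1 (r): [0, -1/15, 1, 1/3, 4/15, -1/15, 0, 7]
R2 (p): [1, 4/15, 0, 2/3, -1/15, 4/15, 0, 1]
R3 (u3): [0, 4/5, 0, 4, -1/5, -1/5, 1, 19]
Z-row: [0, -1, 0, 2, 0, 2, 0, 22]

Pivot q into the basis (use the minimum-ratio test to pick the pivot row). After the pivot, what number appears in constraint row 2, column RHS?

15/4

Ratio test on column q — row 1: entry -1/15 ≤ 0; row 2: 1/(4/15) = 15/4; row 3: 19/(4/5) = 95/4. Minimum is 15/4 at row 2 (p leaves); pivot element 4/15.
Divide row 2 by 4/15; eliminate column q from the other rows.
In the new row 2, the RHS entry is the old entry divided by the pivot: 1/(4/15) = 15/4.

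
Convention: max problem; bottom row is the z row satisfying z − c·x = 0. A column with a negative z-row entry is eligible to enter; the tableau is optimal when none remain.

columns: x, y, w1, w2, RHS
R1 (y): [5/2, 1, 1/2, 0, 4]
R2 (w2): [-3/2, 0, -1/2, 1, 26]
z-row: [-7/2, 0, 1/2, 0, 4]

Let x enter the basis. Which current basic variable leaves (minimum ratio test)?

Column x entries and ratios — y: 4/(5/2) = 8/5; w2: -3/2 ≤ 0, skip.
Smallest ratio is 8/5 in the row of y, so y leaves.

y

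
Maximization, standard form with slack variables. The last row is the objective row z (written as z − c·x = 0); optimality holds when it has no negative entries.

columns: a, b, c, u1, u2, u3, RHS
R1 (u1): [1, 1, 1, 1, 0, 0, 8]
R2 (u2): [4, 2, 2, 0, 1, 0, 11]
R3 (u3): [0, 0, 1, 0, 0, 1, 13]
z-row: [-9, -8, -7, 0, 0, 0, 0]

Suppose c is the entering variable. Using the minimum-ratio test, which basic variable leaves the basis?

u2

Column c entries and ratios — u1: 8/1 = 8; u2: 11/2 = 11/2; u3: 13/1 = 13.
Smallest ratio is 11/2 in the row of u2, so u2 leaves.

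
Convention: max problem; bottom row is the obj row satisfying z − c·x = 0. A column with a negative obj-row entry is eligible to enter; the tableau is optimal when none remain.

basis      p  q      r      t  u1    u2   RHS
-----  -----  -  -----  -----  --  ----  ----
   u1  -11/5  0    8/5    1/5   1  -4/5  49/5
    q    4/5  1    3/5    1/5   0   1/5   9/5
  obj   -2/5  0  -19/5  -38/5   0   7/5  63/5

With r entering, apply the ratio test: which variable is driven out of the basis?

Column r entries and ratios — u1: (49/5)/(8/5) = 49/8; q: (9/5)/(3/5) = 3.
Smallest ratio is 3 in the row of q, so q leaves.

q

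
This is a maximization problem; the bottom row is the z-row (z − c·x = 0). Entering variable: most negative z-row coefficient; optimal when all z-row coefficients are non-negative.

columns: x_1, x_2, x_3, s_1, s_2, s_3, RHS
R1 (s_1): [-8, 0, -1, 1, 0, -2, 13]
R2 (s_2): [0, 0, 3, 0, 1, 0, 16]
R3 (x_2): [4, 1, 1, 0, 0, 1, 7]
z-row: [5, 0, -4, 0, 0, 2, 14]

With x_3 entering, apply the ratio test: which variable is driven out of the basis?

Column x_3 entries and ratios — s_1: -1 ≤ 0, skip; s_2: 16/3 = 16/3; x_2: 7/1 = 7.
Smallest ratio is 16/3 in the row of s_2, so s_2 leaves.

s_2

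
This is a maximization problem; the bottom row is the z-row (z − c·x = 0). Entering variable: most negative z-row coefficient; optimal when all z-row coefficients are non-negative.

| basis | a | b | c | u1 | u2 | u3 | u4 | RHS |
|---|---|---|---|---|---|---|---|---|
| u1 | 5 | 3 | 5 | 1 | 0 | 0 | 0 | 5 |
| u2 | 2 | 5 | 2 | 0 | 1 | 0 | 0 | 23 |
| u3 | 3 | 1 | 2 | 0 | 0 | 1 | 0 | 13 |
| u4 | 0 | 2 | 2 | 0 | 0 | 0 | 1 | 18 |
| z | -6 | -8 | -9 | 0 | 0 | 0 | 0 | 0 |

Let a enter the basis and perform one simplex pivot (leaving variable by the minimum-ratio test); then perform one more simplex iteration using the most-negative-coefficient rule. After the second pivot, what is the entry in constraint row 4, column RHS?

Ratio test on column a — row 1: 5/5 = 1; row 2: 23/2 = 23/2; row 3: 13/3 = 13/3; row 4: entry 0 ≤ 0. Minimum is 1 at row 1 (u1 leaves); pivot element 5.
Divide row 1 by 5; eliminate column a from the other rows.
Second iteration: most negative z-row entry is -22/5 in column b, so b enters.
Ratio test on column b — row 1: 1/(3/5) = 5/3; row 2: 21/(19/5) = 105/19; row 3: entry -4/5 ≤ 0; row 4: 18/2 = 9. Minimum is 5/3 at row 1 (a leaves); pivot element 3/5.
Divide row 1 by 3/5; eliminate column b from the other rows.
After both pivots, the entry at constraint row 4, column RHS is 44/3.

44/3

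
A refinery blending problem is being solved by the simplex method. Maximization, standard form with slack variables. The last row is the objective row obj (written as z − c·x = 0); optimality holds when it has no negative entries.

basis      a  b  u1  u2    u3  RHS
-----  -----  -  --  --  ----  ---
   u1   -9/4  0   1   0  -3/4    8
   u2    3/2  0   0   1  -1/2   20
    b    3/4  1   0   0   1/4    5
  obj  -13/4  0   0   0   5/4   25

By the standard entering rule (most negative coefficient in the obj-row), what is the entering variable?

Negative obj-row entries: a: -13/4.
The most negative is -13/4 in column a, so a enters.

a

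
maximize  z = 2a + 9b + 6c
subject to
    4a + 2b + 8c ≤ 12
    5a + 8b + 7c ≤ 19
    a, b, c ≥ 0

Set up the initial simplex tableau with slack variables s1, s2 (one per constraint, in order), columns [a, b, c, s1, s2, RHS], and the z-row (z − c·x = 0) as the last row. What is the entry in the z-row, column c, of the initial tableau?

The z-row carries the negated objective coefficients: the c entry is -6.

-6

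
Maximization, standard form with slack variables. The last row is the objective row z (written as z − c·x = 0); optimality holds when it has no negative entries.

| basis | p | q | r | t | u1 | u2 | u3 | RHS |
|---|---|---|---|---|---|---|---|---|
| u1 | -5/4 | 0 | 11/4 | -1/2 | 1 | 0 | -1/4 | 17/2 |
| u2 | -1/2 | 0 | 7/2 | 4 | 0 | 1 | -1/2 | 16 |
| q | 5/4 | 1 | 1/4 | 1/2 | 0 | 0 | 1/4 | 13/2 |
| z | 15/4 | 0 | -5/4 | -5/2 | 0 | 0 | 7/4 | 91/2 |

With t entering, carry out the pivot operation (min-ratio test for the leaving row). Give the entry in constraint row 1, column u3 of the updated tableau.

-5/16

Ratio test on column t — row 1: entry -1/2 ≤ 0; row 2: 16/4 = 4; row 3: (13/2)/(1/2) = 13. Minimum is 4 at row 2 (u2 leaves); pivot element 4.
Divide row 2 by 4; eliminate column t from the other rows.
Row 1 update in column u3: -1/4 − (-1/2)·(-1/8) = -5/16.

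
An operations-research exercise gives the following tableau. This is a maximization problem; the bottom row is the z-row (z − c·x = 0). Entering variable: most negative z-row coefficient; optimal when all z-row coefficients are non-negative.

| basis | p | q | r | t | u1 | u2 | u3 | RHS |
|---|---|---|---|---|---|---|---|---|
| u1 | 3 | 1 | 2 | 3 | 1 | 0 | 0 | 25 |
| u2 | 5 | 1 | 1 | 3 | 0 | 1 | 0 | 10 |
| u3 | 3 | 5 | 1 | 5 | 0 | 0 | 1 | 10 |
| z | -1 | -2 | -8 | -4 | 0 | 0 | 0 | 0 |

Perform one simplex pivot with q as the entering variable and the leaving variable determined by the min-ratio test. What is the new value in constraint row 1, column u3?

Ratio test on column q — row 1: 25/1 = 25; row 2: 10/1 = 10; row 3: 10/5 = 2. Minimum is 2 at row 3 (u3 leaves); pivot element 5.
Divide row 3 by 5; eliminate column q from the other rows.
Row 1 update in column u3: 0 − 1·(1/5) = -1/5.

-1/5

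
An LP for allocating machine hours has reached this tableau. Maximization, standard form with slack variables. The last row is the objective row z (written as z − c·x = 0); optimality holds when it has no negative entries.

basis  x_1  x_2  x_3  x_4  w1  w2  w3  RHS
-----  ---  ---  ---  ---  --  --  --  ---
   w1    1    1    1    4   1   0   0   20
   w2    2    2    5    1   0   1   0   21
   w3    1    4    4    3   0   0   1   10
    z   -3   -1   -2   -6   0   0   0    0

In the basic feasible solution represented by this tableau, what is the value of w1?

w1 is basic (row 1); its value is the RHS of that row, 20.

20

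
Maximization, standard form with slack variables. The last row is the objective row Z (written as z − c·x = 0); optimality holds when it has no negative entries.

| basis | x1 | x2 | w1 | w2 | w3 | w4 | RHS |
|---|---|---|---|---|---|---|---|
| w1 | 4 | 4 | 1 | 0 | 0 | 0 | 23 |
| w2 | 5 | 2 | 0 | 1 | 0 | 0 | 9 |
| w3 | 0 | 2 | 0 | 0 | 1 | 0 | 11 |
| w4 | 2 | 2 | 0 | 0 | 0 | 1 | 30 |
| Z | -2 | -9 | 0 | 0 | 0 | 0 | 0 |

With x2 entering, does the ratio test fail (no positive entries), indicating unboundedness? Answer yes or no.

no

Column x2 has positive entries in row(s) 1, 2, 3, 4, so the ratio test bounds it — not unbounded.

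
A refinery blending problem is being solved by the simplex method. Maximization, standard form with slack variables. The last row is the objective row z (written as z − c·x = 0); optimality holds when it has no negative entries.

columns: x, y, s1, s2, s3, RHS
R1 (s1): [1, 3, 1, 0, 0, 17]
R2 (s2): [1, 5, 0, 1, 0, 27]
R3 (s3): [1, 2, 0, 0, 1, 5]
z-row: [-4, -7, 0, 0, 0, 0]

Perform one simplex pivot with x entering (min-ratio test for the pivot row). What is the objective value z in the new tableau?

20

Ratio test on column x — row 1: 17/1 = 17; row 2: 27/1 = 27; row 3: 5/1 = 5. Minimum is 5 at row 3 (s3 leaves); pivot element 1.
Pivot on row 3; the z-row RHS becomes 0 − (-4)·5 = 20.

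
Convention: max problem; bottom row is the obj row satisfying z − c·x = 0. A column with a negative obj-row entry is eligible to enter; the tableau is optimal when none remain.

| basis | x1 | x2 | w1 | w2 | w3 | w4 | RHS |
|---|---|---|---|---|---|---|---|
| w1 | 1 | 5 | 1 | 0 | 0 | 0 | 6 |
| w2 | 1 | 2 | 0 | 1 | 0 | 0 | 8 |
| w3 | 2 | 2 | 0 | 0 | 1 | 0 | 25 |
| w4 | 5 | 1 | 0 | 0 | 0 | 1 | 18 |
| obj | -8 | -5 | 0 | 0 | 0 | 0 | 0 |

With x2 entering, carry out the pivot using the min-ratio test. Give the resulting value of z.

6

Ratio test on column x2 — row 1: 6/5 = 6/5; row 2: 8/2 = 4; row 3: 25/2 = 25/2; row 4: 18/1 = 18. Minimum is 6/5 at row 1 (w1 leaves); pivot element 5.
Pivot on row 1; the obj-row RHS becomes 0 − (-5)·(6/5) = 6.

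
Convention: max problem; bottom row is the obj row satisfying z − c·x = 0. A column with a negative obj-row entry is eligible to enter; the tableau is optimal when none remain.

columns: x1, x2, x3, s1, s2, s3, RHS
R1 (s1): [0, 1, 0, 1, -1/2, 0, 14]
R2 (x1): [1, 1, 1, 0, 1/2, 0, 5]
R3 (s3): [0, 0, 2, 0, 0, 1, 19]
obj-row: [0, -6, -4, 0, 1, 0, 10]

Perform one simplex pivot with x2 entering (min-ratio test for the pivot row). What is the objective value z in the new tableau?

40

Ratio test on column x2 — row 1: 14/1 = 14; row 2: 5/1 = 5; row 3: entry 0 ≤ 0. Minimum is 5 at row 2 (x1 leaves); pivot element 1.
Pivot on row 2; the obj-row RHS becomes 10 − (-6)·5 = 40.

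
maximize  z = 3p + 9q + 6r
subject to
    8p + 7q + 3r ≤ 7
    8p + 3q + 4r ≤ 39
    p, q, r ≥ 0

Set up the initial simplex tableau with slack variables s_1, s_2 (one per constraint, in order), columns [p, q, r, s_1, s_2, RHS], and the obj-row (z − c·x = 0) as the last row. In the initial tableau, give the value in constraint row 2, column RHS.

The RHS of constraint 2 is b_2 = 39.

39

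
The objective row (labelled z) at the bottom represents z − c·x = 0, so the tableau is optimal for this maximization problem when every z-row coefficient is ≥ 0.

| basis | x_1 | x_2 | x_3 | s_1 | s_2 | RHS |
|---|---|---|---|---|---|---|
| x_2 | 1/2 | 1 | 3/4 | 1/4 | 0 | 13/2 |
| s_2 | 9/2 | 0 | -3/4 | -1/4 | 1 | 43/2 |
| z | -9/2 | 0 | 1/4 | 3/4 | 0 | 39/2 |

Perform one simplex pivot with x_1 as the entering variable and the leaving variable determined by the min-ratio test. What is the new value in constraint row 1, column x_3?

Ratio test on column x_1 — row 1: (13/2)/(1/2) = 13; row 2: (43/2)/(9/2) = 43/9. Minimum is 43/9 at row 2 (s_2 leaves); pivot element 9/2.
Divide row 2 by 9/2; eliminate column x_1 from the other rows.
Row 1 update in column x_3: 3/4 − (1/2)·(-1/6) = 5/6.

5/6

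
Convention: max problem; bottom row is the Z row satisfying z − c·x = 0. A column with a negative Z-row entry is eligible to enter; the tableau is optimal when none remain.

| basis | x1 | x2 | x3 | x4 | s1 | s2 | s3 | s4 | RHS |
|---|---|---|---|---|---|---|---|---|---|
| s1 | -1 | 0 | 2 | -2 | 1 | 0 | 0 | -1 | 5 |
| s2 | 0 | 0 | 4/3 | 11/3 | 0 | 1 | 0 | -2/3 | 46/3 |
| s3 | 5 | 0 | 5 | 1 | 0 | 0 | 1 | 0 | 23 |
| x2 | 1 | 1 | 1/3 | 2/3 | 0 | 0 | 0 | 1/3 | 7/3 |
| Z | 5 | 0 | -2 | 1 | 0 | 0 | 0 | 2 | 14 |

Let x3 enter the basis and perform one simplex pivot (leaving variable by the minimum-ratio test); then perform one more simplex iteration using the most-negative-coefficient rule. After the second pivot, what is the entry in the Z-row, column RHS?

41/2

Ratio test on column x3 — row 1: 5/2 = 5/2; row 2: (46/3)/(4/3) = 23/2; row 3: 23/5 = 23/5; row 4: (7/3)/(1/3) = 7. Minimum is 5/2 at row 1 (s1 leaves); pivot element 2.
Divide row 1 by 2; eliminate column x3 from the other rows.
Second iteration: most negative Z-row entry is -1 in column x4, so x4 enters.
Ratio test on column x4 — row 1: entry -1 ≤ 0; row 2: 12/5 = 12/5; row 3: (21/2)/6 = 7/4; row 4: (3/2)/1 = 3/2. Minimum is 3/2 at row 4 (x2 leaves); pivot element 1.
Divide row 4 by 1; eliminate column x4 from the other rows.
After both pivots, the entry at the Z-row, column RHS is 41/2.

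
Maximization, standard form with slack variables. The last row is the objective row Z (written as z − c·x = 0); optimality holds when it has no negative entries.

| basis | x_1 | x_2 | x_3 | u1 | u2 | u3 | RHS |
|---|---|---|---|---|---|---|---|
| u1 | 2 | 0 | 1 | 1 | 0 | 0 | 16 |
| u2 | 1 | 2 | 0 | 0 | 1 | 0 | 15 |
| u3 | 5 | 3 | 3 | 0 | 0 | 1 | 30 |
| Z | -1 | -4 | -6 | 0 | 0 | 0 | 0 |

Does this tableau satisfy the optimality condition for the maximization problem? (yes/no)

The Z-row has a negative entry -6 in column x_3, so it is not optimal.

no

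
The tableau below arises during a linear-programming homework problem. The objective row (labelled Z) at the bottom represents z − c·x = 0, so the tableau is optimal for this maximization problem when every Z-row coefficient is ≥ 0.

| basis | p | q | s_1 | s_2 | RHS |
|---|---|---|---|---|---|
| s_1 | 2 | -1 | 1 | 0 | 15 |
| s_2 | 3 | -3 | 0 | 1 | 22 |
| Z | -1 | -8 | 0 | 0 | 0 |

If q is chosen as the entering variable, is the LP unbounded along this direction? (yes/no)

yes

Every constraint-row entry in column q is ≤ 0, so increasing q is unbounded.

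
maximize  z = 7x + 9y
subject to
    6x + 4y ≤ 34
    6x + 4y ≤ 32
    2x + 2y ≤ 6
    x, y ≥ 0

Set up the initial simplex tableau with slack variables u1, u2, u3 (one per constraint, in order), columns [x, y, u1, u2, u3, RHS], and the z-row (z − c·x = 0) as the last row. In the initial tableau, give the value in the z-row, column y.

The z-row carries the negated objective coefficients: the y entry is -9.

-9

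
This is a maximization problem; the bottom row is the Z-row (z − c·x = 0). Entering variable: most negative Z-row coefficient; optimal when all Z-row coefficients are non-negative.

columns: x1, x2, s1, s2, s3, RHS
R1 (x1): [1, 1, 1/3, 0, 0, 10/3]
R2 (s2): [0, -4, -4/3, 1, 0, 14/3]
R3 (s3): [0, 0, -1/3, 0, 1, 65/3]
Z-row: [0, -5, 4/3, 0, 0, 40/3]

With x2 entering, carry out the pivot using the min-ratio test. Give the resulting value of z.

Ratio test on column x2 — row 1: (10/3)/1 = 10/3; row 2: entry -4 ≤ 0; row 3: entry 0 ≤ 0. Minimum is 10/3 at row 1 (x1 leaves); pivot element 1.
Pivot on row 1; the Z-row RHS becomes 40/3 − (-5)·(10/3) = 30.

30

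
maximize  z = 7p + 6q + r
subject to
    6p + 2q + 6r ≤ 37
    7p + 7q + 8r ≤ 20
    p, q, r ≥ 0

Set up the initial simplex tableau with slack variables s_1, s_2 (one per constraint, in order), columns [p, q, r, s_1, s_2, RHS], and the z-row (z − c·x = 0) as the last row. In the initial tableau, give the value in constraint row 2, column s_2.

1

Slack s_2 belongs to constraint 2; its column is the unit vector e_2, so the entry in row 2 is 1.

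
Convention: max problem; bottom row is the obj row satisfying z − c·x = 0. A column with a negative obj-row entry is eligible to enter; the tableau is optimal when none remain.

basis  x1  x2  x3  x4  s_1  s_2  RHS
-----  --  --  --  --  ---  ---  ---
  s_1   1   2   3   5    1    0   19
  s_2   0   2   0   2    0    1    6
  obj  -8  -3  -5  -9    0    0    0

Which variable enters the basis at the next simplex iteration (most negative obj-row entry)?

Negative obj-row entries: x1: -8, x2: -3, x3: -5, x4: -9.
The most negative is -9 in column x4, so x4 enters.

x4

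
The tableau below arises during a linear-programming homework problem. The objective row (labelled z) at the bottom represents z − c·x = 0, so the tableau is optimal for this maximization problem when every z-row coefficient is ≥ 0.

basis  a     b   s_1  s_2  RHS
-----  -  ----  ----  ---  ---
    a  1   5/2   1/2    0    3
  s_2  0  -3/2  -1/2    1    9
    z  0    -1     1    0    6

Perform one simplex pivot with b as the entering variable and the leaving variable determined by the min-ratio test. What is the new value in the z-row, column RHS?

36/5

Ratio test on column b — row 1: 3/(5/2) = 6/5; row 2: entry -3/2 ≤ 0. Minimum is 6/5 at row 1 (a leaves); pivot element 5/2.
Divide row 1 by 5/2; eliminate column b from the other rows.
z-row update in column RHS: 6 − (-1)·(6/5) = 36/5.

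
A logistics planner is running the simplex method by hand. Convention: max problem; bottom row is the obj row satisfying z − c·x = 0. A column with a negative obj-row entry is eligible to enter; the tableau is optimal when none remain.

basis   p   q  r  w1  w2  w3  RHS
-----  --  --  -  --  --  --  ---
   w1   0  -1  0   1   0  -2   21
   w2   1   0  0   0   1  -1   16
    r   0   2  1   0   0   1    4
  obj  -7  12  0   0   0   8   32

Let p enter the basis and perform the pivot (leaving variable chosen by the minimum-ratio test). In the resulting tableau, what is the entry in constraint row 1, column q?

-1

Ratio test on column p — row 1: entry 0 ≤ 0; row 2: 16/1 = 16; row 3: entry 0 ≤ 0. Minimum is 16 at row 2 (w2 leaves); pivot element 1.
Divide row 2 by 1; eliminate column p from the other rows.
Row 1 update in column q: -1 − 0·0 = -1.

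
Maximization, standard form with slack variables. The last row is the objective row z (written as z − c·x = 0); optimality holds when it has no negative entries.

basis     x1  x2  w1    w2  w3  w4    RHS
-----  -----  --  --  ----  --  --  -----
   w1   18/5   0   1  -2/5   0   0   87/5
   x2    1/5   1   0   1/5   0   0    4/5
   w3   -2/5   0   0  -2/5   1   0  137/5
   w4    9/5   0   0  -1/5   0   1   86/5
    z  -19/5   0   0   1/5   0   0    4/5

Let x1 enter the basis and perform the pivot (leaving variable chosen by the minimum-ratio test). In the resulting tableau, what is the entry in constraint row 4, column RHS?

10

Ratio test on column x1 — row 1: (87/5)/(18/5) = 29/6; row 2: (4/5)/(1/5) = 4; row 3: entry -2/5 ≤ 0; row 4: (86/5)/(9/5) = 86/9. Minimum is 4 at row 2 (x2 leaves); pivot element 1/5.
Divide row 2 by 1/5; eliminate column x1 from the other rows.
Row 4 update in column RHS: 86/5 − (9/5)·4 = 10.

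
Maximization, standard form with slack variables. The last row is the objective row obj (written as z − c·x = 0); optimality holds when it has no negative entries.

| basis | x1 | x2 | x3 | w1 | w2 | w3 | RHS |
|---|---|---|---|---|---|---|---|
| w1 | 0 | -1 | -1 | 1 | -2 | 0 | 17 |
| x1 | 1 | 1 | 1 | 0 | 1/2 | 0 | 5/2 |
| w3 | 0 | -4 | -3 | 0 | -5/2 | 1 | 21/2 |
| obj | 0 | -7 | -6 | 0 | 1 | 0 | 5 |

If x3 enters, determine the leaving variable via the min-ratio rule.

Column x3 entries and ratios — w1: -1 ≤ 0, skip; x1: (5/2)/1 = 5/2; w3: -3 ≤ 0, skip.
Smallest ratio is 5/2 in the row of x1, so x1 leaves.

x1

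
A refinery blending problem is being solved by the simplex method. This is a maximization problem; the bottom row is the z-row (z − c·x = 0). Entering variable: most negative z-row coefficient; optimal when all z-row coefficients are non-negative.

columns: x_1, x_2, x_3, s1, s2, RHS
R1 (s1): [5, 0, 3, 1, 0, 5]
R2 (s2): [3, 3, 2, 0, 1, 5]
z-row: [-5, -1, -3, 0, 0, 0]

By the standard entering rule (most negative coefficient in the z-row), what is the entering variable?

x_1

Negative z-row entries: x_1: -5, x_2: -1, x_3: -3.
The most negative is -5 in column x_1, so x_1 enters.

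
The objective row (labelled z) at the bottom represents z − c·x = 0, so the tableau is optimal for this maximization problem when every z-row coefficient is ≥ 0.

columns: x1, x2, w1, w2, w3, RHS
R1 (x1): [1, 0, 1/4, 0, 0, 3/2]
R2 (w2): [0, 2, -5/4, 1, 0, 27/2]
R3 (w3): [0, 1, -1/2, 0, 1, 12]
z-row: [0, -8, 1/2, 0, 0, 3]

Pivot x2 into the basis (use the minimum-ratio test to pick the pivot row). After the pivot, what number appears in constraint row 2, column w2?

Ratio test on column x2 — row 1: entry 0 ≤ 0; row 2: (27/2)/2 = 27/4; row 3: 12/1 = 12. Minimum is 27/4 at row 2 (w2 leaves); pivot element 2.
Divide row 2 by 2; eliminate column x2 from the other rows.
In the new row 2, the w2 entry is the old entry divided by the pivot: 1/2 = 1/2.

1/2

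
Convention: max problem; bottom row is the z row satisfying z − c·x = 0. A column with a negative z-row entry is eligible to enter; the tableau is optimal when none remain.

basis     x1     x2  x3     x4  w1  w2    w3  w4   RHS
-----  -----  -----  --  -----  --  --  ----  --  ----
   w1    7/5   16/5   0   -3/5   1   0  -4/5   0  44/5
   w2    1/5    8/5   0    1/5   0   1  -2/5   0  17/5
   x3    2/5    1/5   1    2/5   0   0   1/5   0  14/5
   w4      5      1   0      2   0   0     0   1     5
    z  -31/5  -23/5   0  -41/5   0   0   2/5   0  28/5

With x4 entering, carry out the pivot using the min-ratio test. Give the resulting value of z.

Ratio test on column x4 — row 1: entry -3/5 ≤ 0; row 2: (17/5)/(1/5) = 17; row 3: (14/5)/(2/5) = 7; row 4: 5/2 = 5/2. Minimum is 5/2 at row 4 (w4 leaves); pivot element 2.
Pivot on row 4; the z-row RHS becomes 28/5 − (-41/5)·(5/2) = 261/10.

261/10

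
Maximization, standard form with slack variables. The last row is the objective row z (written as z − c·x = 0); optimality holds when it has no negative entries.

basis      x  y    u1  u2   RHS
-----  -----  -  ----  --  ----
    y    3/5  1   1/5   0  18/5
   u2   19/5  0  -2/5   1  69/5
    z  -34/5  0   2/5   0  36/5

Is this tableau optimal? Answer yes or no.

no

The z-row has a negative entry -34/5 in column x, so it is not optimal.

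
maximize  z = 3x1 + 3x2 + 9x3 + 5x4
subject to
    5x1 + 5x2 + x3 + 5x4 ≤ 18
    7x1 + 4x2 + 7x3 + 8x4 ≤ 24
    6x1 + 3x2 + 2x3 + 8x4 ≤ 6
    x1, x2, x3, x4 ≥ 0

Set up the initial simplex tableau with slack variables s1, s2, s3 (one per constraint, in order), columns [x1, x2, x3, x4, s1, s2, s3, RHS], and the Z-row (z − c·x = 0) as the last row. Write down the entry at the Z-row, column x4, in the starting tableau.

-5

The Z-row carries the negated objective coefficients: the x4 entry is -5.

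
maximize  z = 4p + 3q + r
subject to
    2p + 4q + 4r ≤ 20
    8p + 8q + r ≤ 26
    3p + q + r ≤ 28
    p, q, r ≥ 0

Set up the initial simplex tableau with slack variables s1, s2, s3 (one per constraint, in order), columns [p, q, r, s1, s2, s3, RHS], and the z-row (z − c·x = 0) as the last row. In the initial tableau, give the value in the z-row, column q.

The z-row carries the negated objective coefficients: the q entry is -3.

-3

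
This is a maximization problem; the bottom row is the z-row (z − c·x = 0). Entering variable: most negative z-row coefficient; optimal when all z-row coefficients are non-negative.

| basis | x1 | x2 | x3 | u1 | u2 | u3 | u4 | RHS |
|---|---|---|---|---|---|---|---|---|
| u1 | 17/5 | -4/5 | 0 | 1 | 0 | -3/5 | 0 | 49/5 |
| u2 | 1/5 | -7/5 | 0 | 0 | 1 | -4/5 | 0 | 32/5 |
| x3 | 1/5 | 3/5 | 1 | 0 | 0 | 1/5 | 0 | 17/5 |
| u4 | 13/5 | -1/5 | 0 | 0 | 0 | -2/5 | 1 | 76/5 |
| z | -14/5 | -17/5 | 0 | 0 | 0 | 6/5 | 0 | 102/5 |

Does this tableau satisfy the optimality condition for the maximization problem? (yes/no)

no

The z-row has a negative entry -17/5 in column x2, so it is not optimal.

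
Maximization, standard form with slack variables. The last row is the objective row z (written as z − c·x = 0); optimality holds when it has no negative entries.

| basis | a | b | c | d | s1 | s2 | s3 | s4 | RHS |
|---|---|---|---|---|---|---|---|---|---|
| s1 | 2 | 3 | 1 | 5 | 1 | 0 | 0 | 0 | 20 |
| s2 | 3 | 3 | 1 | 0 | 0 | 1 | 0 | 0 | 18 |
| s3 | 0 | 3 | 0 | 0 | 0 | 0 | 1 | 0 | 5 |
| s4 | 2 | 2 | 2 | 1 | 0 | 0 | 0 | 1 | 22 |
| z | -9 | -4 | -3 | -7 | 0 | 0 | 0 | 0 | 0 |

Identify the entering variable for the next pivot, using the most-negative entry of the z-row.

Negative z-row entries: a: -9, b: -4, c: -3, d: -7.
The most negative is -9 in column a, so a enters.

a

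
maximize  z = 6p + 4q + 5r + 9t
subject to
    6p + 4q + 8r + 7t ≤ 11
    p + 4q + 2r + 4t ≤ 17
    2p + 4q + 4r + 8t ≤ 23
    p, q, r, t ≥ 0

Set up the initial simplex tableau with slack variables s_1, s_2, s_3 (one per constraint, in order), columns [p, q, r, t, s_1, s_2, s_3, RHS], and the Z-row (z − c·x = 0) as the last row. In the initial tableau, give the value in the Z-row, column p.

-6

The Z-row carries the negated objective coefficients: the p entry is -6.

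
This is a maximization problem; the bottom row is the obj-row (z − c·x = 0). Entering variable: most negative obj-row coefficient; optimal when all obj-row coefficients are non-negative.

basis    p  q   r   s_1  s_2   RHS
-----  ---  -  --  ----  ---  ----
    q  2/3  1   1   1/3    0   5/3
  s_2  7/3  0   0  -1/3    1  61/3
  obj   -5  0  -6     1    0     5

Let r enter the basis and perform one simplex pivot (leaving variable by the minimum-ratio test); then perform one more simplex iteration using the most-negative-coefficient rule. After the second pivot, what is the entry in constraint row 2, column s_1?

-3/2

Ratio test on column r — row 1: (5/3)/1 = 5/3; row 2: entry 0 ≤ 0. Minimum is 5/3 at row 1 (q leaves); pivot element 1.
Divide row 1 by 1; eliminate column r from the other rows.
Second iteration: most negative obj-row entry is -1 in column p, so p enters.
Ratio test on column p — row 1: (5/3)/(2/3) = 5/2; row 2: (61/3)/(7/3) = 61/7. Minimum is 5/2 at row 1 (r leaves); pivot element 2/3.
Divide row 1 by 2/3; eliminate column p from the other rows.
After both pivots, the entry at constraint row 2, column s_1 is -3/2.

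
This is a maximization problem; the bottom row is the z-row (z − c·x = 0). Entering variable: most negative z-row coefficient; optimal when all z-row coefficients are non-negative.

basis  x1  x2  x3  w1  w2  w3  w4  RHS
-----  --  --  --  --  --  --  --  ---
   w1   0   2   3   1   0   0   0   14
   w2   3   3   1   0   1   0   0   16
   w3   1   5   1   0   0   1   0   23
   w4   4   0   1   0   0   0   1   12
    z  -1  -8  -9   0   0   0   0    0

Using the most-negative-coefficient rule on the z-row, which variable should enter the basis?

x3

Negative z-row entries: x1: -1, x2: -8, x3: -9.
The most negative is -9 in column x3, so x3 enters.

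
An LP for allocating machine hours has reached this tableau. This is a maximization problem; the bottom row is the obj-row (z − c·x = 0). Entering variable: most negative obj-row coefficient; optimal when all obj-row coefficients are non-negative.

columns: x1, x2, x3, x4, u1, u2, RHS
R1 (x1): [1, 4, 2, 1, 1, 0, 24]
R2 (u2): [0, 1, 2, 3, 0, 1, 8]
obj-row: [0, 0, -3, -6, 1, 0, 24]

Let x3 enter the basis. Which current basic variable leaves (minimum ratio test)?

u2

Column x3 entries and ratios — x1: 24/2 = 12; u2: 8/2 = 4.
Smallest ratio is 4 in the row of u2, so u2 leaves.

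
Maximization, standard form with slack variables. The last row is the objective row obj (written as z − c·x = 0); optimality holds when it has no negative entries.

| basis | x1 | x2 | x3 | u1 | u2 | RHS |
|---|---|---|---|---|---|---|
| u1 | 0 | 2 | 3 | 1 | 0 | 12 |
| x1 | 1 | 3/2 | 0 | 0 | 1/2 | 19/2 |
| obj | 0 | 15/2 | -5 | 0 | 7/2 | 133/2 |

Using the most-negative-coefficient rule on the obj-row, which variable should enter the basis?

x3

Negative obj-row entries: x3: -5.
The most negative is -5 in column x3, so x3 enters.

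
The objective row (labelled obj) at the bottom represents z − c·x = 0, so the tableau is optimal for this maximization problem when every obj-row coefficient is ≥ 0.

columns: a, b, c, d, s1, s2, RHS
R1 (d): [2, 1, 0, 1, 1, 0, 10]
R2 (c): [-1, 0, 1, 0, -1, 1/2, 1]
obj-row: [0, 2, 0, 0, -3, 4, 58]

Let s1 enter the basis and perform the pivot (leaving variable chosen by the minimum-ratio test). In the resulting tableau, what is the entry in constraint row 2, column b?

1

Ratio test on column s1 — row 1: 10/1 = 10; row 2: entry -1 ≤ 0. Minimum is 10 at row 1 (d leaves); pivot element 1.
Divide row 1 by 1; eliminate column s1 from the other rows.
Row 2 update in column b: 0 − (-1)·1 = 1.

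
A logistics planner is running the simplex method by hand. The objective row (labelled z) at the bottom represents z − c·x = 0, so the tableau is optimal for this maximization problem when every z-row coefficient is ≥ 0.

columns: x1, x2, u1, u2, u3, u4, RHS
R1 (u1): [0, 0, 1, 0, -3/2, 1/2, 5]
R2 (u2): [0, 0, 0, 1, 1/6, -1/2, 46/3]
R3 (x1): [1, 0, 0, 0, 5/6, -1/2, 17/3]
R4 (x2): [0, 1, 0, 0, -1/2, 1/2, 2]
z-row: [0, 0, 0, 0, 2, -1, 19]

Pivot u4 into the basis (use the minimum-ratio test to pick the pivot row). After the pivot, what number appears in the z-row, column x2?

2

Ratio test on column u4 — row 1: 5/(1/2) = 10; row 2: entry -1/2 ≤ 0; row 3: entry -1/2 ≤ 0; row 4: 2/(1/2) = 4. Minimum is 4 at row 4 (x2 leaves); pivot element 1/2.
Divide row 4 by 1/2; eliminate column u4 from the other rows.
z-row update in column x2: 0 − (-1)·2 = 2.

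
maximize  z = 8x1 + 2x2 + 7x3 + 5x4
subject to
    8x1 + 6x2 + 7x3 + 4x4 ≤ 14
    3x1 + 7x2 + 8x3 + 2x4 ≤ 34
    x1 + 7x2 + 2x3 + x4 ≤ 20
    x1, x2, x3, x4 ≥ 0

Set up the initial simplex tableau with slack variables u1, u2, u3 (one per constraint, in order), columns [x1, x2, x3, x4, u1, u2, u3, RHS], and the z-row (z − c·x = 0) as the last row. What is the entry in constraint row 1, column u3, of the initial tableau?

Slack u3 belongs to constraint 3; its column is the unit vector e_3, so the entry in row 1 is 0.

0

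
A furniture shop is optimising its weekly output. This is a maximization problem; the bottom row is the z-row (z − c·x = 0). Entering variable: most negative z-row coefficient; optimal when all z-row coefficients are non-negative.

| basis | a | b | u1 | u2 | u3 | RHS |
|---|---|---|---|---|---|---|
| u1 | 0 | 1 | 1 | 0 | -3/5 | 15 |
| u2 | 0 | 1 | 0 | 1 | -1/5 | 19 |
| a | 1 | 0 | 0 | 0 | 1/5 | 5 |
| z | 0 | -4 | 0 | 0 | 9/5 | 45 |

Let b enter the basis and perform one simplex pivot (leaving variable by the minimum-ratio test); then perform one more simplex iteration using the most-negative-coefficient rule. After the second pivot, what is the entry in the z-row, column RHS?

111

Ratio test on column b — row 1: 15/1 = 15; row 2: 19/1 = 19; row 3: entry 0 ≤ 0. Minimum is 15 at row 1 (u1 leaves); pivot element 1.
Divide row 1 by 1; eliminate column b from the other rows.
Second iteration: most negative z-row entry is -3/5 in column u3, so u3 enters.
Ratio test on column u3 — row 1: entry -3/5 ≤ 0; row 2: 4/(2/5) = 10; row 3: 5/(1/5) = 25. Minimum is 10 at row 2 (u2 leaves); pivot element 2/5.
Divide row 2 by 2/5; eliminate column u3 from the other rows.
After both pivots, the entry at the z-row, column RHS is 111.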